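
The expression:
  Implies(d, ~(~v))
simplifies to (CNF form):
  v | ~d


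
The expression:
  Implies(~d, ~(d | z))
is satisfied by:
  {d: True, z: False}
  {z: False, d: False}
  {z: True, d: True}


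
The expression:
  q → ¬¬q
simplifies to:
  True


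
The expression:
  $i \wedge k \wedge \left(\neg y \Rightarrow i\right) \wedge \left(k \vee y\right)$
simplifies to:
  $i \wedge k$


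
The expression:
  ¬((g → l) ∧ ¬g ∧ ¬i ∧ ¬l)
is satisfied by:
  {i: True, l: True, g: True}
  {i: True, l: True, g: False}
  {i: True, g: True, l: False}
  {i: True, g: False, l: False}
  {l: True, g: True, i: False}
  {l: True, g: False, i: False}
  {g: True, l: False, i: False}


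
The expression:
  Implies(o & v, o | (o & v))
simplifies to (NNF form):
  True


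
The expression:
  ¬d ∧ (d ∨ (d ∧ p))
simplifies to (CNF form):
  False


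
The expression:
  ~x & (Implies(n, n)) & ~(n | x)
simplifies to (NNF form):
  ~n & ~x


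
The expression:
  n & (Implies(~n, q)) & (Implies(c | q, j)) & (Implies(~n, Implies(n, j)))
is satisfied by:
  {j: True, n: True, q: False, c: False}
  {c: True, j: True, n: True, q: False}
  {j: True, q: True, n: True, c: False}
  {c: True, j: True, q: True, n: True}
  {n: True, c: False, q: False, j: False}


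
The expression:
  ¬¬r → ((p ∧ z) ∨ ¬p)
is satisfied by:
  {z: True, p: False, r: False}
  {p: False, r: False, z: False}
  {r: True, z: True, p: False}
  {r: True, p: False, z: False}
  {z: True, p: True, r: False}
  {p: True, z: False, r: False}
  {r: True, p: True, z: True}


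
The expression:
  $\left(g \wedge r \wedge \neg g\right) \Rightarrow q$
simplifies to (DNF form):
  $\text{True}$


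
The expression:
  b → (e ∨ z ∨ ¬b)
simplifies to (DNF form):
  e ∨ z ∨ ¬b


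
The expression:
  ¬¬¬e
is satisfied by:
  {e: False}


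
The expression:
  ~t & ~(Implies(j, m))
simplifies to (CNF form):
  j & ~m & ~t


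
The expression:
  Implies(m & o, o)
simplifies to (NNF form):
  True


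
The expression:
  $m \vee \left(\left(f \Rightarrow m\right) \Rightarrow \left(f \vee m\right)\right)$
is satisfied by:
  {m: True, f: True}
  {m: True, f: False}
  {f: True, m: False}


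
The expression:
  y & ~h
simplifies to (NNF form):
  y & ~h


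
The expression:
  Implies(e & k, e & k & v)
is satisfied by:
  {v: True, k: False, e: False}
  {k: False, e: False, v: False}
  {e: True, v: True, k: False}
  {e: True, k: False, v: False}
  {v: True, k: True, e: False}
  {k: True, v: False, e: False}
  {e: True, k: True, v: True}


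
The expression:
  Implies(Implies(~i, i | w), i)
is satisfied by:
  {i: True, w: False}
  {w: False, i: False}
  {w: True, i: True}


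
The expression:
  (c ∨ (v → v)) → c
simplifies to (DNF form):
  c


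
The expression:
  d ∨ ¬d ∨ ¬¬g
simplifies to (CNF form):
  True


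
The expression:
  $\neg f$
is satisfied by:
  {f: False}


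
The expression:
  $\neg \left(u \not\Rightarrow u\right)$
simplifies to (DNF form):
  $\text{True}$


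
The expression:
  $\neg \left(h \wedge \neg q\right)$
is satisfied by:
  {q: True, h: False}
  {h: False, q: False}
  {h: True, q: True}


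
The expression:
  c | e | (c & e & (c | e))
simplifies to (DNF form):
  c | e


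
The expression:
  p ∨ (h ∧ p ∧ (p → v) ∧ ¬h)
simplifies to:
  p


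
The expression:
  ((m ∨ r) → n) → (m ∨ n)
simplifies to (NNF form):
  m ∨ n ∨ r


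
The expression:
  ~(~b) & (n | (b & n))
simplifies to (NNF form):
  b & n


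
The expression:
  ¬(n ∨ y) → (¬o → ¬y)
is always true.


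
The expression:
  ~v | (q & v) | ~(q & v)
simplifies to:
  True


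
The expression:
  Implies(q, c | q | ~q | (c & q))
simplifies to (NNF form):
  True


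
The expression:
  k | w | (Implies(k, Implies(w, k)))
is always true.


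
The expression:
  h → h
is always true.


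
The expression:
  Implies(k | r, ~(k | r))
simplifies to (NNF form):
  ~k & ~r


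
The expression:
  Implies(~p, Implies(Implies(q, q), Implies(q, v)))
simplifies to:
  p | v | ~q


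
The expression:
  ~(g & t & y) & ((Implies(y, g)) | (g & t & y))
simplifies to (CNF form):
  (g | ~y) & (~t | ~y)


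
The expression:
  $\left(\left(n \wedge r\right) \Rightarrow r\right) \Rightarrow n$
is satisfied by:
  {n: True}


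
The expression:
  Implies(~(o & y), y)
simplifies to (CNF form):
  y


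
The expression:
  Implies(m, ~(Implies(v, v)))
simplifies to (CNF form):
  ~m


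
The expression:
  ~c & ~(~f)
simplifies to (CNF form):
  f & ~c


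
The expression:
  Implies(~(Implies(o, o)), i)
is always true.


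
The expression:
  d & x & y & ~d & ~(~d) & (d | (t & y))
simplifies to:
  False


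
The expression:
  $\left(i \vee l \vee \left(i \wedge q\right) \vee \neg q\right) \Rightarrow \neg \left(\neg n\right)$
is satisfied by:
  {n: True, q: True, i: False, l: False}
  {n: True, i: False, q: False, l: False}
  {n: True, l: True, q: True, i: False}
  {n: True, l: True, i: False, q: False}
  {n: True, q: True, i: True, l: False}
  {n: True, i: True, q: False, l: False}
  {n: True, l: True, i: True, q: True}
  {n: True, l: True, i: True, q: False}
  {q: True, l: False, i: False, n: False}


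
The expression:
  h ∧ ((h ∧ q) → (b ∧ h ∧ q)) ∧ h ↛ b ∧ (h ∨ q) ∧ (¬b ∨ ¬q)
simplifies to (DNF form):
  h ∧ ¬b ∧ ¬q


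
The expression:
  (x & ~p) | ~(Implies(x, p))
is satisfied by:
  {x: True, p: False}


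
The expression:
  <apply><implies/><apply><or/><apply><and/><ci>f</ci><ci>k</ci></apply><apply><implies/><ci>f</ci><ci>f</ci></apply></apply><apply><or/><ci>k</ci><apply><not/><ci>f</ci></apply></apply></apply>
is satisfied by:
  {k: True, f: False}
  {f: False, k: False}
  {f: True, k: True}


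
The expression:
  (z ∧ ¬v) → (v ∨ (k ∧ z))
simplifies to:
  k ∨ v ∨ ¬z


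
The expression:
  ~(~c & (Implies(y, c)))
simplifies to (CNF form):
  c | y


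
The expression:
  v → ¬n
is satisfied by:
  {v: False, n: False}
  {n: True, v: False}
  {v: True, n: False}


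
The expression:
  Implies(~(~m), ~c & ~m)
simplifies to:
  ~m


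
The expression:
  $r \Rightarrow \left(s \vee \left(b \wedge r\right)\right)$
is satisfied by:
  {b: True, s: True, r: False}
  {b: True, s: False, r: False}
  {s: True, b: False, r: False}
  {b: False, s: False, r: False}
  {r: True, b: True, s: True}
  {r: True, b: True, s: False}
  {r: True, s: True, b: False}


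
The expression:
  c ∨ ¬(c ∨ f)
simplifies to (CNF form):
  c ∨ ¬f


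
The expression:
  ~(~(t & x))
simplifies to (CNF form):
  t & x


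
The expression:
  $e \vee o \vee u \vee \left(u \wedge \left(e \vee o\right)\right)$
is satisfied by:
  {o: True, e: True, u: True}
  {o: True, e: True, u: False}
  {o: True, u: True, e: False}
  {o: True, u: False, e: False}
  {e: True, u: True, o: False}
  {e: True, u: False, o: False}
  {u: True, e: False, o: False}


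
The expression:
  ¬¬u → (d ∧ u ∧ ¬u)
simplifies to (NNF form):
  ¬u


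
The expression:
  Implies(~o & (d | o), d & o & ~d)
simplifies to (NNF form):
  o | ~d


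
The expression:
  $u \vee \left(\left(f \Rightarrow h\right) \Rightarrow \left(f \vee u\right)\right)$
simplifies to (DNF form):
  $f \vee u$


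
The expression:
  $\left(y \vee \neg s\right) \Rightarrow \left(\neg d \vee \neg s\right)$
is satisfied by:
  {s: False, d: False, y: False}
  {y: True, s: False, d: False}
  {d: True, s: False, y: False}
  {y: True, d: True, s: False}
  {s: True, y: False, d: False}
  {y: True, s: True, d: False}
  {d: True, s: True, y: False}


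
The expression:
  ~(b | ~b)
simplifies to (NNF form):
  False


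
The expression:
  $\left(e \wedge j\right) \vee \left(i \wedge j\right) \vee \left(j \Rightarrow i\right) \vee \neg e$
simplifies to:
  $\text{True}$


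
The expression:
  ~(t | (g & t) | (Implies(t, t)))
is never true.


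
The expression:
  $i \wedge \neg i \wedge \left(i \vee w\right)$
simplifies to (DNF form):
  $\text{False}$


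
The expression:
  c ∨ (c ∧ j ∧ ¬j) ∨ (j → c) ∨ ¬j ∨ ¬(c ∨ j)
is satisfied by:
  {c: True, j: False}
  {j: False, c: False}
  {j: True, c: True}


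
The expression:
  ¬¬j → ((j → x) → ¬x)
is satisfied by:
  {x: False, j: False}
  {j: True, x: False}
  {x: True, j: False}


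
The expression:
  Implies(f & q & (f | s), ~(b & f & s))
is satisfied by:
  {s: False, q: False, b: False, f: False}
  {f: True, s: False, q: False, b: False}
  {b: True, s: False, q: False, f: False}
  {f: True, b: True, s: False, q: False}
  {q: True, f: False, s: False, b: False}
  {f: True, q: True, s: False, b: False}
  {b: True, q: True, f: False, s: False}
  {f: True, b: True, q: True, s: False}
  {s: True, b: False, q: False, f: False}
  {f: True, s: True, b: False, q: False}
  {b: True, s: True, f: False, q: False}
  {f: True, b: True, s: True, q: False}
  {q: True, s: True, b: False, f: False}
  {f: True, q: True, s: True, b: False}
  {b: True, q: True, s: True, f: False}


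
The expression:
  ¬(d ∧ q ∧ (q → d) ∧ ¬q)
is always true.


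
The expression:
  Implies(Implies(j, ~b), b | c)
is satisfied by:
  {b: True, c: True}
  {b: True, c: False}
  {c: True, b: False}


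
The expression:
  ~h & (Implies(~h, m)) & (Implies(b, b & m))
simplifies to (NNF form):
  m & ~h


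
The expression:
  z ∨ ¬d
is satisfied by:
  {z: True, d: False}
  {d: False, z: False}
  {d: True, z: True}


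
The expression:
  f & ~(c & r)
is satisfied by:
  {f: True, c: False, r: False}
  {r: True, f: True, c: False}
  {c: True, f: True, r: False}


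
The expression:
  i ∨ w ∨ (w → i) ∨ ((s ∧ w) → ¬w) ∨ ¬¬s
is always true.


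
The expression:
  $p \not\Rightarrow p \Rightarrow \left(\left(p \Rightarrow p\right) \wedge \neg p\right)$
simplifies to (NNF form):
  $\text{True}$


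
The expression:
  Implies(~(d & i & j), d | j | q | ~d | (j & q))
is always true.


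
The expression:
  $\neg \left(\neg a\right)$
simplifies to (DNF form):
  $a$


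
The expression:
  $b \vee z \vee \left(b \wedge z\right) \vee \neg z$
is always true.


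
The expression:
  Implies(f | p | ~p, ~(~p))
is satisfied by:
  {p: True}


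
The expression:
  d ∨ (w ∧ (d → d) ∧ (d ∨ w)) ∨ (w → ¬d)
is always true.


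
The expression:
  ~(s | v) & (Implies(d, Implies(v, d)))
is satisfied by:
  {v: False, s: False}


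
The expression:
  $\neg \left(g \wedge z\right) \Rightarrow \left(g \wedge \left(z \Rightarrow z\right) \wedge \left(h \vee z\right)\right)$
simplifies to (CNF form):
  $g \wedge \left(h \vee z\right)$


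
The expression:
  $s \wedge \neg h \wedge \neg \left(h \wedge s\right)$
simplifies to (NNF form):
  $s \wedge \neg h$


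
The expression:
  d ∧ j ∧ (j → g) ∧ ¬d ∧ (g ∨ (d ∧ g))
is never true.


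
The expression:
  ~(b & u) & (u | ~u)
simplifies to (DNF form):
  ~b | ~u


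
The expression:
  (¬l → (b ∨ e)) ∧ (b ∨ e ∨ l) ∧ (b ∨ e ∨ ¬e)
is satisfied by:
  {b: True, l: True, e: True}
  {b: True, l: True, e: False}
  {b: True, e: True, l: False}
  {b: True, e: False, l: False}
  {l: True, e: True, b: False}
  {l: True, e: False, b: False}
  {e: True, l: False, b: False}


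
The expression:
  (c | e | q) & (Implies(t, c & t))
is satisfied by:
  {c: True, q: True, e: True, t: False}
  {c: True, q: True, e: False, t: False}
  {c: True, e: True, q: False, t: False}
  {c: True, e: False, q: False, t: False}
  {c: True, t: True, q: True, e: True}
  {c: True, t: True, q: True, e: False}
  {c: True, t: True, q: False, e: True}
  {c: True, t: True, q: False, e: False}
  {q: True, e: True, c: False, t: False}
  {q: True, c: False, e: False, t: False}
  {e: True, c: False, q: False, t: False}


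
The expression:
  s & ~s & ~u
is never true.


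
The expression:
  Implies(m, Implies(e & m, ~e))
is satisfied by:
  {m: False, e: False}
  {e: True, m: False}
  {m: True, e: False}


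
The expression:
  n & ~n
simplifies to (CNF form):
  False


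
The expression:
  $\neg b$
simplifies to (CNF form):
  $\neg b$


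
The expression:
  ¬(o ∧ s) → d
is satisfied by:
  {d: True, s: True, o: True}
  {d: True, s: True, o: False}
  {d: True, o: True, s: False}
  {d: True, o: False, s: False}
  {s: True, o: True, d: False}


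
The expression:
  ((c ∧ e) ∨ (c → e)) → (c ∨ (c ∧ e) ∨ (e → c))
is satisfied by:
  {c: True, e: False}
  {e: False, c: False}
  {e: True, c: True}


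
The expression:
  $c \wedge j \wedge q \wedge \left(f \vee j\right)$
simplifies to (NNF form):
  $c \wedge j \wedge q$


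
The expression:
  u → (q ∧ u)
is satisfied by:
  {q: True, u: False}
  {u: False, q: False}
  {u: True, q: True}


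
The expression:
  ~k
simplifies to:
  ~k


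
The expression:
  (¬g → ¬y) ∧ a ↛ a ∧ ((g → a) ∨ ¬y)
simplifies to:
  False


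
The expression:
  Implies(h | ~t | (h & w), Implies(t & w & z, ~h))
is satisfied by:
  {w: False, t: False, z: False, h: False}
  {h: True, w: False, t: False, z: False}
  {z: True, w: False, t: False, h: False}
  {h: True, z: True, w: False, t: False}
  {t: True, h: False, w: False, z: False}
  {h: True, t: True, w: False, z: False}
  {z: True, t: True, h: False, w: False}
  {h: True, z: True, t: True, w: False}
  {w: True, z: False, t: False, h: False}
  {h: True, w: True, z: False, t: False}
  {z: True, w: True, h: False, t: False}
  {h: True, z: True, w: True, t: False}
  {t: True, w: True, z: False, h: False}
  {h: True, t: True, w: True, z: False}
  {z: True, t: True, w: True, h: False}


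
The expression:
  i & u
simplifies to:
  i & u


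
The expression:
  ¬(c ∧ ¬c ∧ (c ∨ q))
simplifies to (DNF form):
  True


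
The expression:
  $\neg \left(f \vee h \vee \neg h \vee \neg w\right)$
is never true.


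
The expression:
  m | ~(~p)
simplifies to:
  m | p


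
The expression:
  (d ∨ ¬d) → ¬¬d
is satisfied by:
  {d: True}


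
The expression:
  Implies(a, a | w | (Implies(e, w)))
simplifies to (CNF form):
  True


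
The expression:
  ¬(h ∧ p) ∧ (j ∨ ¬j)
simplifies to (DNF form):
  ¬h ∨ ¬p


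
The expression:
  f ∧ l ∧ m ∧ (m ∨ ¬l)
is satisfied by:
  {m: True, f: True, l: True}


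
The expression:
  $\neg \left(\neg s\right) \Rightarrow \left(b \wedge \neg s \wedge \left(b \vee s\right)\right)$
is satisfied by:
  {s: False}


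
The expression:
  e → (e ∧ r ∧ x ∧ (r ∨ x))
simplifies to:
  (r ∧ x) ∨ ¬e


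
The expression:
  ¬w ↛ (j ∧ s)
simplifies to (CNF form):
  ¬w ∧ (¬j ∨ ¬s)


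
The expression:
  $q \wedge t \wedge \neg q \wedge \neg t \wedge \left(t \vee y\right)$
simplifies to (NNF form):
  $\text{False}$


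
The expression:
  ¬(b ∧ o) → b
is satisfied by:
  {b: True}


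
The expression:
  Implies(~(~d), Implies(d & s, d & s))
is always true.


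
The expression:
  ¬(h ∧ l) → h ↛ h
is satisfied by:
  {h: True, l: True}


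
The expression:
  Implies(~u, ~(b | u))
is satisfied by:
  {u: True, b: False}
  {b: False, u: False}
  {b: True, u: True}


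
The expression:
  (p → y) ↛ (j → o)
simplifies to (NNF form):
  j ∧ ¬o ∧ (y ∨ ¬p)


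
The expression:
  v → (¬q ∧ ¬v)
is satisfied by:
  {v: False}


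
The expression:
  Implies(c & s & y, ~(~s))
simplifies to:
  True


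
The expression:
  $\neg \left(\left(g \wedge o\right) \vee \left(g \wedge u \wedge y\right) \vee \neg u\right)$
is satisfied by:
  {u: True, y: False, g: False, o: False}
  {u: True, o: True, y: False, g: False}
  {u: True, y: True, g: False, o: False}
  {u: True, o: True, y: True, g: False}
  {u: True, g: True, y: False, o: False}


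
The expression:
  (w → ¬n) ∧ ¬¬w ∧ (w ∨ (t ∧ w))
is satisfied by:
  {w: True, n: False}


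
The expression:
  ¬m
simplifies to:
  ¬m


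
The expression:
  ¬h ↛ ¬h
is never true.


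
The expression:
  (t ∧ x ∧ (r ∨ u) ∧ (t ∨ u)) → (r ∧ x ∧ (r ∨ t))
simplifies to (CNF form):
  r ∨ ¬t ∨ ¬u ∨ ¬x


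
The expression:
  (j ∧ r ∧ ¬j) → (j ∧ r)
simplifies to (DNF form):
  True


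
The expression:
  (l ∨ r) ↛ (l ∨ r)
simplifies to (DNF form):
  False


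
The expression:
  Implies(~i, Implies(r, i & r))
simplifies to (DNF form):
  i | ~r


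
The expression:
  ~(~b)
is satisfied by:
  {b: True}


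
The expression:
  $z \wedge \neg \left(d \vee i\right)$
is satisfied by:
  {z: True, d: False, i: False}


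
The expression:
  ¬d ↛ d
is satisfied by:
  {d: False}


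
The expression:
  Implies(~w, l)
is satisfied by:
  {l: True, w: True}
  {l: True, w: False}
  {w: True, l: False}


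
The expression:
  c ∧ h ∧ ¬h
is never true.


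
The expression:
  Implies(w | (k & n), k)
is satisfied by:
  {k: True, w: False}
  {w: False, k: False}
  {w: True, k: True}


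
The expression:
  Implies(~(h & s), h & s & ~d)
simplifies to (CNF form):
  h & s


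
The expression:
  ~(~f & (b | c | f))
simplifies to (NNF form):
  f | (~b & ~c)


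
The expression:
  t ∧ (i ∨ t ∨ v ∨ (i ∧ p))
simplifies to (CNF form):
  t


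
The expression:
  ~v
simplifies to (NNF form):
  ~v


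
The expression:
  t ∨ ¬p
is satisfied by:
  {t: True, p: False}
  {p: False, t: False}
  {p: True, t: True}


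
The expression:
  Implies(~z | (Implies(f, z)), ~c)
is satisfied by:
  {c: False}


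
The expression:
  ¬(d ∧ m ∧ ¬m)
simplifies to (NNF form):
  True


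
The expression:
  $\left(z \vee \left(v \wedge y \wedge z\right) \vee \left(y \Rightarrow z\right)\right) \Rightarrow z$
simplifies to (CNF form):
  $y \vee z$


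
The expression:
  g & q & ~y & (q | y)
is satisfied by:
  {g: True, q: True, y: False}


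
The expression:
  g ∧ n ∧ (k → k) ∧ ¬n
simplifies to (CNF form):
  False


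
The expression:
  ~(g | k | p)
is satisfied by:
  {g: False, p: False, k: False}


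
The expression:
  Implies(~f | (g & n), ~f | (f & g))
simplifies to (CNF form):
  True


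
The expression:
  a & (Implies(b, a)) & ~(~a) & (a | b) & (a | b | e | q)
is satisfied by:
  {a: True}


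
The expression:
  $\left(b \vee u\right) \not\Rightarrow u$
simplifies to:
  $b \wedge \neg u$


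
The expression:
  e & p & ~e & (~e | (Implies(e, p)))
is never true.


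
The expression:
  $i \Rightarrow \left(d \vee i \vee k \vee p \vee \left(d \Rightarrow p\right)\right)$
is always true.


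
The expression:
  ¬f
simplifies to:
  ¬f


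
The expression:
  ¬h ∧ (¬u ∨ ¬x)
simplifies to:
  ¬h ∧ (¬u ∨ ¬x)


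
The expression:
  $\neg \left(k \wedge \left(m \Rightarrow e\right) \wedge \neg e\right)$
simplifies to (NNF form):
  $e \vee m \vee \neg k$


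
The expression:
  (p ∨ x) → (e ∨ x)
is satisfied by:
  {x: True, e: True, p: False}
  {x: True, p: False, e: False}
  {e: True, p: False, x: False}
  {e: False, p: False, x: False}
  {x: True, e: True, p: True}
  {x: True, p: True, e: False}
  {e: True, p: True, x: False}


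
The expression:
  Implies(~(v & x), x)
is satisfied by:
  {x: True}


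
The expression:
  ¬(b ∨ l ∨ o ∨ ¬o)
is never true.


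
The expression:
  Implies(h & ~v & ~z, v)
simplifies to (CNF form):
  v | z | ~h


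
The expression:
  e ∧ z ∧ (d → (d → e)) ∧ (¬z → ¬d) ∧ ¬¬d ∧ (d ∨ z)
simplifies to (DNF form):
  d ∧ e ∧ z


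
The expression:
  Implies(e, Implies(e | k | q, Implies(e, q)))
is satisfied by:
  {q: True, e: False}
  {e: False, q: False}
  {e: True, q: True}


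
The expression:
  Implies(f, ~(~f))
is always true.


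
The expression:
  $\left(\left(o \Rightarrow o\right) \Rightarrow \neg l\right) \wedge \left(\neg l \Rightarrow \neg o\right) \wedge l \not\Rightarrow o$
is never true.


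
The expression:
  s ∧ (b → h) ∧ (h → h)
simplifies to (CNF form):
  s ∧ (h ∨ ¬b)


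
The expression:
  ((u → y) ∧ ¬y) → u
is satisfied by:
  {y: True, u: True}
  {y: True, u: False}
  {u: True, y: False}


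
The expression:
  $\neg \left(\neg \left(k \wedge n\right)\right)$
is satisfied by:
  {n: True, k: True}


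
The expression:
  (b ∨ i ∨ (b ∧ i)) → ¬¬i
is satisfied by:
  {i: True, b: False}
  {b: False, i: False}
  {b: True, i: True}


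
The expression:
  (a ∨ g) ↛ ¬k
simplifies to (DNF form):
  (a ∧ k) ∨ (g ∧ k)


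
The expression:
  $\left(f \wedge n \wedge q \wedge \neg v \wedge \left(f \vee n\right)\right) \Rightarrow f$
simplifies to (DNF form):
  $\text{True}$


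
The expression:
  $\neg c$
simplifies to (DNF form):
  $\neg c$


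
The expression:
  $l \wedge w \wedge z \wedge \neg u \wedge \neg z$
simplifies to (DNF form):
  $\text{False}$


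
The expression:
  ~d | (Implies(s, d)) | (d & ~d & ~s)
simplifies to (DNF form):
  True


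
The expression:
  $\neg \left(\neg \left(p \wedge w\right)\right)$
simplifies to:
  $p \wedge w$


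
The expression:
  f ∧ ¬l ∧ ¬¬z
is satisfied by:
  {z: True, f: True, l: False}


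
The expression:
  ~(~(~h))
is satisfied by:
  {h: False}


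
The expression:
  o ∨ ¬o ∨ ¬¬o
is always true.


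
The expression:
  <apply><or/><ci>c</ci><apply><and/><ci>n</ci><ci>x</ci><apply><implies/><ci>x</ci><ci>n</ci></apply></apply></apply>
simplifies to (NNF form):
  <apply><or/><ci>c</ci><apply><and/><ci>n</ci><ci>x</ci></apply></apply>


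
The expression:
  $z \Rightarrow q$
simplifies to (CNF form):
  $q \vee \neg z$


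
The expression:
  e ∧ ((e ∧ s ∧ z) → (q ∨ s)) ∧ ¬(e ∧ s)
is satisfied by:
  {e: True, s: False}


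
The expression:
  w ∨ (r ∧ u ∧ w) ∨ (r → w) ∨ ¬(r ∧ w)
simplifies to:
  True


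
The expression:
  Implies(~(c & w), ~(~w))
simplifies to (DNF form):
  w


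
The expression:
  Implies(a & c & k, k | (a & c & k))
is always true.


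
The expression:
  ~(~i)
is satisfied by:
  {i: True}


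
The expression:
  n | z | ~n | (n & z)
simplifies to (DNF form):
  True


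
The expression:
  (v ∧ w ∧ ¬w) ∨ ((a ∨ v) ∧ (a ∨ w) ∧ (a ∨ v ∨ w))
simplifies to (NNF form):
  a ∨ (v ∧ w)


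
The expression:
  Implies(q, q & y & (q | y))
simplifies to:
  y | ~q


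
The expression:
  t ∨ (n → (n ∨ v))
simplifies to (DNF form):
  True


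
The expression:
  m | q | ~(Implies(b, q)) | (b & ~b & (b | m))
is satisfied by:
  {b: True, q: True, m: True}
  {b: True, q: True, m: False}
  {b: True, m: True, q: False}
  {b: True, m: False, q: False}
  {q: True, m: True, b: False}
  {q: True, m: False, b: False}
  {m: True, q: False, b: False}


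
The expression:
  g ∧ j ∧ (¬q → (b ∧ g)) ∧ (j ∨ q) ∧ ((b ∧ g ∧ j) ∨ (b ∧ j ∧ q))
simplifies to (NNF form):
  b ∧ g ∧ j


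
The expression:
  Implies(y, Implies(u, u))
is always true.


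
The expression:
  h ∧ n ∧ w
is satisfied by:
  {h: True, w: True, n: True}


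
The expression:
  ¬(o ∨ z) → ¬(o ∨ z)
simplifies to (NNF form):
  True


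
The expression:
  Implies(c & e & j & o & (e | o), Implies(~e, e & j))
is always true.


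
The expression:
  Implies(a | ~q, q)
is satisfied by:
  {q: True}


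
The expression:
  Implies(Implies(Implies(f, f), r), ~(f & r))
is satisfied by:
  {r: False, f: False}
  {f: True, r: False}
  {r: True, f: False}


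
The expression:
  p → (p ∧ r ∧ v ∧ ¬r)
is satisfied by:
  {p: False}


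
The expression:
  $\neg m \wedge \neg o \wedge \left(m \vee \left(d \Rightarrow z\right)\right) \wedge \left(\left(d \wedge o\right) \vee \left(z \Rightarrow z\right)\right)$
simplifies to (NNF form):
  $\neg m \wedge \neg o \wedge \left(z \vee \neg d\right)$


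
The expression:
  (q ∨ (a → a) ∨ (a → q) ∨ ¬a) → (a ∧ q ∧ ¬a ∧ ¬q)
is never true.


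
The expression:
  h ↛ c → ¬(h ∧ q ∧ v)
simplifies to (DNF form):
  c ∨ ¬h ∨ ¬q ∨ ¬v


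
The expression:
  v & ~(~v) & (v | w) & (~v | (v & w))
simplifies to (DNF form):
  v & w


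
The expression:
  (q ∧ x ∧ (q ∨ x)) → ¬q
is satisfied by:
  {q: False, x: False}
  {x: True, q: False}
  {q: True, x: False}


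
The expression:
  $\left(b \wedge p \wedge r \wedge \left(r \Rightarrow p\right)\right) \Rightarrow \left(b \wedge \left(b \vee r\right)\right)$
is always true.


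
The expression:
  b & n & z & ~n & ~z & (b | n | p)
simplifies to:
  False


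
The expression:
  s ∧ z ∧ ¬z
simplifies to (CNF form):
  False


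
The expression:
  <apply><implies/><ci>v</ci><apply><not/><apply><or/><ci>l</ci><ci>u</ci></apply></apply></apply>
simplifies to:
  <apply><or/><apply><not/><ci>v</ci></apply><apply><and/><apply><not/><ci>l</ci></apply><apply><not/><ci>u</ci></apply></apply></apply>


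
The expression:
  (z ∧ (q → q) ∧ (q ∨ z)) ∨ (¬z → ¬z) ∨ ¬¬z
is always true.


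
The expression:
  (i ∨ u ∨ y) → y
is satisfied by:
  {y: True, i: False, u: False}
  {y: True, u: True, i: False}
  {y: True, i: True, u: False}
  {y: True, u: True, i: True}
  {u: False, i: False, y: False}


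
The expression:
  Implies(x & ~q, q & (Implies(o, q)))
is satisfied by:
  {q: True, x: False}
  {x: False, q: False}
  {x: True, q: True}


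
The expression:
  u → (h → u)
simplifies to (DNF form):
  True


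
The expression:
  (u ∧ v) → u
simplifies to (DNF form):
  True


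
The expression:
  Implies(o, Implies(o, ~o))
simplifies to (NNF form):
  ~o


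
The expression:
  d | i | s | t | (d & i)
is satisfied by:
  {i: True, d: True, t: True, s: True}
  {i: True, d: True, t: True, s: False}
  {i: True, d: True, s: True, t: False}
  {i: True, d: True, s: False, t: False}
  {i: True, t: True, s: True, d: False}
  {i: True, t: True, s: False, d: False}
  {i: True, t: False, s: True, d: False}
  {i: True, t: False, s: False, d: False}
  {d: True, t: True, s: True, i: False}
  {d: True, t: True, s: False, i: False}
  {d: True, s: True, t: False, i: False}
  {d: True, s: False, t: False, i: False}
  {t: True, s: True, d: False, i: False}
  {t: True, d: False, s: False, i: False}
  {s: True, d: False, t: False, i: False}


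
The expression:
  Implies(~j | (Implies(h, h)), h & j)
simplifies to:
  h & j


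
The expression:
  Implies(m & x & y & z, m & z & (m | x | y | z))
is always true.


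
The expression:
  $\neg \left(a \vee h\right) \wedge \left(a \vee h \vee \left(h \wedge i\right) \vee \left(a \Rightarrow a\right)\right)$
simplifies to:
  $\neg a \wedge \neg h$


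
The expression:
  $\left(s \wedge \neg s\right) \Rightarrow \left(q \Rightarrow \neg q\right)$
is always true.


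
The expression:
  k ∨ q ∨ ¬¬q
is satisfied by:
  {k: True, q: True}
  {k: True, q: False}
  {q: True, k: False}


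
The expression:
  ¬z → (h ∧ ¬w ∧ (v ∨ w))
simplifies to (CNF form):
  (h ∨ z) ∧ (v ∨ z) ∧ (z ∨ ¬w)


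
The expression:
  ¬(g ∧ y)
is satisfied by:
  {g: False, y: False}
  {y: True, g: False}
  {g: True, y: False}


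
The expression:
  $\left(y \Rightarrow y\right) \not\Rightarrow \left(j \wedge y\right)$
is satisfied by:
  {y: False, j: False}
  {j: True, y: False}
  {y: True, j: False}


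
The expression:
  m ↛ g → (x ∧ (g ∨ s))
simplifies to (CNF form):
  (g ∨ s ∨ ¬m) ∧ (g ∨ x ∨ ¬m)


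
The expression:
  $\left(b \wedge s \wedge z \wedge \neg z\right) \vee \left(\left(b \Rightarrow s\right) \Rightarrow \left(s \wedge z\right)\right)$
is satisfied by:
  {b: True, z: True, s: False}
  {b: True, s: False, z: False}
  {b: True, z: True, s: True}
  {z: True, s: True, b: False}


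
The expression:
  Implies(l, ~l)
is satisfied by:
  {l: False}


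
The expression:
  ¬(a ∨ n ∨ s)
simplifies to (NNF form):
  ¬a ∧ ¬n ∧ ¬s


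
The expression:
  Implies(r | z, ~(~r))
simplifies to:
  r | ~z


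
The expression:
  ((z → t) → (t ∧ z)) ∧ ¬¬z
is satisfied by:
  {z: True}


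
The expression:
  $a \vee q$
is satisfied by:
  {a: True, q: True}
  {a: True, q: False}
  {q: True, a: False}


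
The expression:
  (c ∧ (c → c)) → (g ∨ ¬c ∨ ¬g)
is always true.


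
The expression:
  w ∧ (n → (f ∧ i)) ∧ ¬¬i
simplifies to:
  i ∧ w ∧ (f ∨ ¬n)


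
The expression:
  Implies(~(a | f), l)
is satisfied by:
  {a: True, l: True, f: True}
  {a: True, l: True, f: False}
  {a: True, f: True, l: False}
  {a: True, f: False, l: False}
  {l: True, f: True, a: False}
  {l: True, f: False, a: False}
  {f: True, l: False, a: False}


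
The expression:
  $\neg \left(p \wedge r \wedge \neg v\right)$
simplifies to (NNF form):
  $v \vee \neg p \vee \neg r$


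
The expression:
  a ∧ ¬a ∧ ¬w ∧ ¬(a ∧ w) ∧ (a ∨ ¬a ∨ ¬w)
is never true.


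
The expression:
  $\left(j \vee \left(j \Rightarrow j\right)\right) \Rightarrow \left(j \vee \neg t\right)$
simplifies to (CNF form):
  $j \vee \neg t$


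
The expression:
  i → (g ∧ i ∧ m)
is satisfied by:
  {m: True, g: True, i: False}
  {m: True, g: False, i: False}
  {g: True, m: False, i: False}
  {m: False, g: False, i: False}
  {i: True, m: True, g: True}


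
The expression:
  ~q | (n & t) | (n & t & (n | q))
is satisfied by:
  {n: True, t: True, q: False}
  {n: True, t: False, q: False}
  {t: True, n: False, q: False}
  {n: False, t: False, q: False}
  {n: True, q: True, t: True}


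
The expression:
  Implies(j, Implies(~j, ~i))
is always true.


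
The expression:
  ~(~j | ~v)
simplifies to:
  j & v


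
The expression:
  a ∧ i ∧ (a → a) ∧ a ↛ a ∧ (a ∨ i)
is never true.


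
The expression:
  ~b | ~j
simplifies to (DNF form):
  ~b | ~j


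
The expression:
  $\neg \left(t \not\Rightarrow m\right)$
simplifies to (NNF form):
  $m \vee \neg t$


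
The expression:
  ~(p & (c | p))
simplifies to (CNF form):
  ~p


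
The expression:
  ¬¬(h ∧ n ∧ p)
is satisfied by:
  {h: True, p: True, n: True}


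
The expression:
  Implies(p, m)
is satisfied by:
  {m: True, p: False}
  {p: False, m: False}
  {p: True, m: True}


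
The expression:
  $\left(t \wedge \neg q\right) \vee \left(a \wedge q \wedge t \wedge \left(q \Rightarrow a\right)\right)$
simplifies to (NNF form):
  $t \wedge \left(a \vee \neg q\right)$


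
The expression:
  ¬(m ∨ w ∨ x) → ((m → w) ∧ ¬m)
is always true.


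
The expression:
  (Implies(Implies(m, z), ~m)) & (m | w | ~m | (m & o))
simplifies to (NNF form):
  ~m | ~z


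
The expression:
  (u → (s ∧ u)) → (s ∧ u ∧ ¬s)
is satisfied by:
  {u: True, s: False}


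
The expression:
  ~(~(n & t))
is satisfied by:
  {t: True, n: True}


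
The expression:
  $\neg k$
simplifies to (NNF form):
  $\neg k$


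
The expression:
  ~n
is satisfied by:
  {n: False}


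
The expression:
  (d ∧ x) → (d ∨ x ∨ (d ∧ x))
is always true.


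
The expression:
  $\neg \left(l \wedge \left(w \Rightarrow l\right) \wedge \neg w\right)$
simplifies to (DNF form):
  $w \vee \neg l$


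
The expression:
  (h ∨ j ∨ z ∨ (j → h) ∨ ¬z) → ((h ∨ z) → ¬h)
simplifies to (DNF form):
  ¬h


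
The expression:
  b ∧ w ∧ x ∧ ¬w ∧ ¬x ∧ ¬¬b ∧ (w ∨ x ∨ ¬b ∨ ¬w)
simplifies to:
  False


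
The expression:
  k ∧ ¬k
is never true.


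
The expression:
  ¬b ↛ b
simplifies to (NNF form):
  True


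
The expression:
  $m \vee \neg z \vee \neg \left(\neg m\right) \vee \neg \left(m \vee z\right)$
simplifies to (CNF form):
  $m \vee \neg z$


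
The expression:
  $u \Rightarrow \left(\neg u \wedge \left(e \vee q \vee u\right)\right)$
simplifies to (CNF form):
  $\neg u$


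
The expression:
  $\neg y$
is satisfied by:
  {y: False}


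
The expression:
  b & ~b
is never true.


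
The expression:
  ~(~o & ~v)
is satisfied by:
  {o: True, v: True}
  {o: True, v: False}
  {v: True, o: False}


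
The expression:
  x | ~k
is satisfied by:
  {x: True, k: False}
  {k: False, x: False}
  {k: True, x: True}


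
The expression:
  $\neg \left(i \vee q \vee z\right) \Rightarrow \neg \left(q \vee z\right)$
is always true.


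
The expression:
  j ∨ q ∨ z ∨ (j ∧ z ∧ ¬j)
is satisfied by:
  {q: True, z: True, j: True}
  {q: True, z: True, j: False}
  {q: True, j: True, z: False}
  {q: True, j: False, z: False}
  {z: True, j: True, q: False}
  {z: True, j: False, q: False}
  {j: True, z: False, q: False}


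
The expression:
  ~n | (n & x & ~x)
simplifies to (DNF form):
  ~n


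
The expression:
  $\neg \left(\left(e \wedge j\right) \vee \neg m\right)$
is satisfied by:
  {m: True, e: False, j: False}
  {j: True, m: True, e: False}
  {e: True, m: True, j: False}


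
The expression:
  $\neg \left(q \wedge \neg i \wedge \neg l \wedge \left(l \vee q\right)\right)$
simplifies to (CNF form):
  $i \vee l \vee \neg q$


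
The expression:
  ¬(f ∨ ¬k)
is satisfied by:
  {k: True, f: False}


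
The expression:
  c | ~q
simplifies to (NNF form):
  c | ~q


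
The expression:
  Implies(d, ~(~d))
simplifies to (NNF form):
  True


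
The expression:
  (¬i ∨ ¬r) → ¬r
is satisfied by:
  {i: True, r: False}
  {r: False, i: False}
  {r: True, i: True}


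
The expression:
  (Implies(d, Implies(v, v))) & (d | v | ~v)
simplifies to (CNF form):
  True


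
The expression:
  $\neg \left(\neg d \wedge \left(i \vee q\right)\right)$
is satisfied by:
  {d: True, q: False, i: False}
  {i: True, d: True, q: False}
  {d: True, q: True, i: False}
  {i: True, d: True, q: True}
  {i: False, q: False, d: False}


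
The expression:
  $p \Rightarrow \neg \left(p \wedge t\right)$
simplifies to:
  $\neg p \vee \neg t$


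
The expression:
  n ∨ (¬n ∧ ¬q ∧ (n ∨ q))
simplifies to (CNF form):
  n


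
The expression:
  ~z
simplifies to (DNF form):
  ~z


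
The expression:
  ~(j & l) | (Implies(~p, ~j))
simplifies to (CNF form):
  p | ~j | ~l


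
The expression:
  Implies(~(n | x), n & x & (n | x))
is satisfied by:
  {n: True, x: True}
  {n: True, x: False}
  {x: True, n: False}


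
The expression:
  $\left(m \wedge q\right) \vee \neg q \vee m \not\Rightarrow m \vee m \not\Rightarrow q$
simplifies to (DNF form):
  $m \vee \neg q$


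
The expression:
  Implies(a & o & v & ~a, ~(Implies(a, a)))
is always true.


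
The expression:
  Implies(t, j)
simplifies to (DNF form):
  j | ~t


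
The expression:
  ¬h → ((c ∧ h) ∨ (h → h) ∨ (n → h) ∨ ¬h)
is always true.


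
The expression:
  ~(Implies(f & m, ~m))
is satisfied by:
  {m: True, f: True}


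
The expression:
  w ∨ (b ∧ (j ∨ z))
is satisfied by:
  {b: True, w: True, j: True, z: True}
  {b: True, w: True, j: True, z: False}
  {b: True, w: True, z: True, j: False}
  {b: True, w: True, z: False, j: False}
  {w: True, j: True, z: True, b: False}
  {w: True, j: True, z: False, b: False}
  {w: True, j: False, z: True, b: False}
  {w: True, j: False, z: False, b: False}
  {b: True, j: True, z: True, w: False}
  {b: True, j: True, z: False, w: False}
  {b: True, z: True, j: False, w: False}


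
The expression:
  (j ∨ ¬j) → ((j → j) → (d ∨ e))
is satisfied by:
  {d: True, e: True}
  {d: True, e: False}
  {e: True, d: False}


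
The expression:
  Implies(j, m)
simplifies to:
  m | ~j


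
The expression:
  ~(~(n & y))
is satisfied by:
  {y: True, n: True}


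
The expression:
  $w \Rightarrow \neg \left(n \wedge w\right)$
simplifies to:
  $\neg n \vee \neg w$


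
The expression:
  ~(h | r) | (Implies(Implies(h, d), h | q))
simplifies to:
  h | q | ~r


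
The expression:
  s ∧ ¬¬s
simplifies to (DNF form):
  s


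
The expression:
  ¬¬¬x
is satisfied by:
  {x: False}


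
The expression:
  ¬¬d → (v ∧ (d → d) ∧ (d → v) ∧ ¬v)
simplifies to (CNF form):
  ¬d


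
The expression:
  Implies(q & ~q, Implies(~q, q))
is always true.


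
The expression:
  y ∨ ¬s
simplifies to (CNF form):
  y ∨ ¬s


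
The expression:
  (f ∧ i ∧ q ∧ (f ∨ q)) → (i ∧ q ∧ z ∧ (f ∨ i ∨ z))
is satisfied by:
  {z: True, q: False, i: False, f: False}
  {f: False, q: False, z: False, i: False}
  {f: True, z: True, q: False, i: False}
  {f: True, q: False, z: False, i: False}
  {i: True, z: True, f: False, q: False}
  {i: True, f: False, q: False, z: False}
  {i: True, f: True, z: True, q: False}
  {i: True, f: True, q: False, z: False}
  {z: True, q: True, i: False, f: False}
  {q: True, i: False, z: False, f: False}
  {f: True, q: True, z: True, i: False}
  {f: True, q: True, i: False, z: False}
  {z: True, q: True, i: True, f: False}
  {q: True, i: True, f: False, z: False}
  {f: True, q: True, i: True, z: True}


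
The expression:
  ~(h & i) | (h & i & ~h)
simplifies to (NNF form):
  ~h | ~i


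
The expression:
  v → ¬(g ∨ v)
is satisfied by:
  {v: False}


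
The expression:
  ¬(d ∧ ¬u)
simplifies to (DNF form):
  u ∨ ¬d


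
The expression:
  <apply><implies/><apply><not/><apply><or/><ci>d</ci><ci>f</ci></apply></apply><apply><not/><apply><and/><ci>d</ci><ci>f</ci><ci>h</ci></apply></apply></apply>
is always true.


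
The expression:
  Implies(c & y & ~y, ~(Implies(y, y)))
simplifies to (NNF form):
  True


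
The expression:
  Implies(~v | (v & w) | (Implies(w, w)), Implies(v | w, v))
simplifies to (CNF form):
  v | ~w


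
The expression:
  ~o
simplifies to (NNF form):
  ~o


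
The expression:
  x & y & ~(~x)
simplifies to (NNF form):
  x & y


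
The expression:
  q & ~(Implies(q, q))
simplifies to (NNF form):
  False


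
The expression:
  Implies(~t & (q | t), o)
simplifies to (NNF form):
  o | t | ~q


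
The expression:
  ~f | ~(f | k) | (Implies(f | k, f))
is always true.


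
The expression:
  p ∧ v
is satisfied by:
  {p: True, v: True}


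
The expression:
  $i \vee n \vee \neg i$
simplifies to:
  $\text{True}$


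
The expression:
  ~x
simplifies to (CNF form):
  ~x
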